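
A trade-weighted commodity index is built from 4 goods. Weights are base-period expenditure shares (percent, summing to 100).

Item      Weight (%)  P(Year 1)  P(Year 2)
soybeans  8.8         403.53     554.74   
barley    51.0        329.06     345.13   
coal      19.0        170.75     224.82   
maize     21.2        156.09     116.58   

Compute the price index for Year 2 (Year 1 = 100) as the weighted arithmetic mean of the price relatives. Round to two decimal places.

106.44

soybeans: 8.8 × (554.74/403.53) = 8.8 × 1.374718 = 12.0975
barley: 51.0 × (345.13/329.06) = 51.0 × 1.048836 = 53.4906
coal: 19.0 × (224.82/170.75) = 19.0 × 1.316662 = 25.0166
maize: 21.2 × (116.58/156.09) = 21.2 × 0.746877 = 15.8338
Index = Σ wᵢ·(p₁ᵢ/p₀ᵢ) = 12.0975 + 53.4906 + 25.0166 + 15.8338 = 106.4385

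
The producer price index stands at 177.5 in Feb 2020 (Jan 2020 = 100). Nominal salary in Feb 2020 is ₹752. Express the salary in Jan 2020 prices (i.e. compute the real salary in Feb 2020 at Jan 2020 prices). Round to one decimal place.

Real = Nominal ÷ (Index/100) = 752 ÷ (177.5/100)
     = 752 ÷ 1.775 = 423.6620

423.7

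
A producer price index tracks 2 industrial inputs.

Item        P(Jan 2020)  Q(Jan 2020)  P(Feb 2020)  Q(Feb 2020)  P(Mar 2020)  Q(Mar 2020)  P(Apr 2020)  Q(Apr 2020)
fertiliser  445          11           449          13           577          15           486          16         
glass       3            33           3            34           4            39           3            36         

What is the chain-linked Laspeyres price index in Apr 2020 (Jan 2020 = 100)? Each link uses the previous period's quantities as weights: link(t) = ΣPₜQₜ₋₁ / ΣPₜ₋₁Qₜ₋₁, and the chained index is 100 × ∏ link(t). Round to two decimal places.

109.05

Link Jan 2020→Feb 2020:
ΣP(Feb 2020)Q(Jan 2020) = 449×11 + 3×33 = 4939 + 99 = 5038
ΣP(Jan 2020)Q(Jan 2020) = 445×11 + 3×33 = 4895 + 99 = 4994
link = 5038/4994 = 1.008811
Link Feb 2020→Mar 2020:
ΣP(Mar 2020)Q(Feb 2020) = 577×13 + 4×34 = 7501 + 136 = 7637
ΣP(Feb 2020)Q(Feb 2020) = 449×13 + 3×34 = 5837 + 102 = 5939
link = 7637/5939 = 1.285907
Link Mar 2020→Apr 2020:
ΣP(Apr 2020)Q(Mar 2020) = 486×15 + 3×39 = 7290 + 117 = 7407
ΣP(Mar 2020)Q(Mar 2020) = 577×15 + 4×39 = 8655 + 156 = 8811
link = 7407/8811 = 0.840654
Chained index = 100 × 1.008811 × 1.285907 × 0.840654 = 109.0527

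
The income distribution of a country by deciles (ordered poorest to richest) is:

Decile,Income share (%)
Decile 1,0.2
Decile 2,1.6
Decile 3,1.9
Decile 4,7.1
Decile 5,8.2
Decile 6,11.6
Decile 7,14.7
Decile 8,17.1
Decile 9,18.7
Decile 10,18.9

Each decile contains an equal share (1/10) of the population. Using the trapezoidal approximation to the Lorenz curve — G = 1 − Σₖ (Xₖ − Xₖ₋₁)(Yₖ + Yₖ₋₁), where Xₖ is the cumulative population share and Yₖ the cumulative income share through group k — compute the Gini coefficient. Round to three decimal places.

0.390

Cumulative income shares Yₖ: 0.0020, 0.0180, 0.0370, 0.1080, 0.1900, 0.3060, 0.4530, 0.6240, 0.8110, 1.0000
Σ (Xₖ−Xₖ₋₁)(Yₖ+Yₖ₋₁) = (1/10)(0.0020+0.0000) + (1/10)(0.0180+0.0020) + (1/10)(0.0370+0.0180) + (1/10)(0.1080+0.0370) + (1/10)(0.1900+0.1080) + (1/10)(0.3060+0.1900) + (1/10)(0.4530+0.3060) + (1/10)(0.6240+0.4530) + (1/10)(0.8110+0.6240) + (1/10)(1.0000+0.8110)
  = 0.0002 + 0.0020 + 0.0055 + 0.0145 + 0.0298 + 0.0496 + 0.0759 + 0.1077 + 0.1435 + 0.1811 = 0.6098
G = 1 − 0.6098 = 0.3902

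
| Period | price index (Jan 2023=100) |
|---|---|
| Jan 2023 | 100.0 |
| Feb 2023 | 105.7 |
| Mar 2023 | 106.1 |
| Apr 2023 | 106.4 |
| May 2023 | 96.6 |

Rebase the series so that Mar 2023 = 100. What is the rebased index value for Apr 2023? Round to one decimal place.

100.3

Rebased(Apr 2023) = 106.4 / 106.1 × 100 = 100.2828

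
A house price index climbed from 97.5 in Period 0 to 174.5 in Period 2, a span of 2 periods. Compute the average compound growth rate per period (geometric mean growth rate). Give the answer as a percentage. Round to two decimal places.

33.78%

Growth factor = (174.5/97.5)^(1/2) = (1.789744)^(1/2) = 1.337813
Growth rate = 1.337813 − 1 = 0.337813 = 33.7813%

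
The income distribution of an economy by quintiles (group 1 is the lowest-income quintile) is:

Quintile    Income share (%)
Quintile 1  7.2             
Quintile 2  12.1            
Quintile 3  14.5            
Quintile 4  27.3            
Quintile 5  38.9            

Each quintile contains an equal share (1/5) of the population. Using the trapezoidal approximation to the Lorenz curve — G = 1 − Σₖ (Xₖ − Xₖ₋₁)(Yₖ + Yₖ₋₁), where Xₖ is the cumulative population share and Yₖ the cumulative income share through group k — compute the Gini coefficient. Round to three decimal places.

Cumulative income shares Yₖ: 0.0720, 0.1930, 0.3380, 0.6110, 1.0000
Σ (Xₖ−Xₖ₋₁)(Yₖ+Yₖ₋₁) = (1/5)(0.0720+0.0000) + (1/5)(0.1930+0.0720) + (1/5)(0.3380+0.1930) + (1/5)(0.6110+0.3380) + (1/5)(1.0000+0.6110)
  = 0.0144 + 0.0530 + 0.1062 + 0.1898 + 0.3222 = 0.6856
G = 1 − 0.6856 = 0.3144

0.314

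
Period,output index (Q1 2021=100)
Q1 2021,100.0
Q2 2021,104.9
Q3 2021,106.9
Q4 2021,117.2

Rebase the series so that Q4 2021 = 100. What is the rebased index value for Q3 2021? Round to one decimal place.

91.2

Rebased(Q3 2021) = 106.9 / 117.2 × 100 = 91.2116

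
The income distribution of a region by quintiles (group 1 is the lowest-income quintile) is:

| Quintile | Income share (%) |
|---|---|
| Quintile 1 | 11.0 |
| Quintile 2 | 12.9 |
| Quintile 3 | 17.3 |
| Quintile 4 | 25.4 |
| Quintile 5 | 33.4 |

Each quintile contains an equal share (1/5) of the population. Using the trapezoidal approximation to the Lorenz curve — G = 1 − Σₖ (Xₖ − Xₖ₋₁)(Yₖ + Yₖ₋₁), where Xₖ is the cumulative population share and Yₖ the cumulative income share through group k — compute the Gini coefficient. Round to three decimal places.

Cumulative income shares Yₖ: 0.1100, 0.2390, 0.4120, 0.6660, 1.0000
Σ (Xₖ−Xₖ₋₁)(Yₖ+Yₖ₋₁) = (1/5)(0.1100+0.0000) + (1/5)(0.2390+0.1100) + (1/5)(0.4120+0.2390) + (1/5)(0.6660+0.4120) + (1/5)(1.0000+0.6660)
  = 0.0220 + 0.0698 + 0.1302 + 0.2156 + 0.3332 = 0.7708
G = 1 − 0.7708 = 0.2292

0.229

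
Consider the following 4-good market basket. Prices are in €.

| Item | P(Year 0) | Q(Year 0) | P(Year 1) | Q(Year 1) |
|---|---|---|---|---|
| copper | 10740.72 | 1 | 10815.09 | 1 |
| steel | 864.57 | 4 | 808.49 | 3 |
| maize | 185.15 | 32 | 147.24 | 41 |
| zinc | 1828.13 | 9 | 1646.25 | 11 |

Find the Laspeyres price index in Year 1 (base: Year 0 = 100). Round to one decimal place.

91.8

Laspeyres price index uses base-period quantities as weights.
ΣP(Year 1)·Q(Year 0) = 10815.09×1 + 808.49×4 + 147.24×32 + 1646.25×9 = 10815.09 + 3233.96 + 4711.68 + 14816.25 = 33576.98
ΣP(Year 0)·Q(Year 0) = 10740.72×1 + 864.57×4 + 185.15×32 + 1828.13×9 = 10740.72 + 3458.28 + 5924.8 + 16453.17 = 36576.97
Index = 33576.98 / 36576.97 × 100 = 91.7981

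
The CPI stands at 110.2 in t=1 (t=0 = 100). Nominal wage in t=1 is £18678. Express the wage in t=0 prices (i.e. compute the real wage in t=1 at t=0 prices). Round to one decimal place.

16949.2

Real = Nominal ÷ (Index/100) = 18678 ÷ (110.2/100)
     = 18678 ÷ 1.102 = 16949.1833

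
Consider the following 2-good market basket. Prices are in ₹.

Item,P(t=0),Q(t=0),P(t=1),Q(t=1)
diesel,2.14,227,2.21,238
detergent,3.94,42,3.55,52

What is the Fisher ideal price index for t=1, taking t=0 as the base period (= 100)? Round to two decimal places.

99.71

Laspeyres component (base-period weights):
ΣP(t=1)Q(t=0) = 2.21×227 + 3.55×42 = 501.67 + 149.1 = 650.77
ΣP(t=0)Q(t=0) = 2.14×227 + 3.94×42 = 485.78 + 165.48 = 651.26
L = 650.77 / 651.26 × 100 = 99.9248
Paasche component (current-period weights):
ΣP(t=1)Q(t=1) = 2.21×238 + 3.55×52 = 525.98 + 184.6 = 710.58
ΣP(t=0)Q(t=1) = 2.14×238 + 3.94×52 = 509.32 + 204.88 = 714.2
P = 710.58 / 714.2 × 100 = 99.4931
Fisher = √(L × P) = √(99.9248 × 99.4931) = 99.7087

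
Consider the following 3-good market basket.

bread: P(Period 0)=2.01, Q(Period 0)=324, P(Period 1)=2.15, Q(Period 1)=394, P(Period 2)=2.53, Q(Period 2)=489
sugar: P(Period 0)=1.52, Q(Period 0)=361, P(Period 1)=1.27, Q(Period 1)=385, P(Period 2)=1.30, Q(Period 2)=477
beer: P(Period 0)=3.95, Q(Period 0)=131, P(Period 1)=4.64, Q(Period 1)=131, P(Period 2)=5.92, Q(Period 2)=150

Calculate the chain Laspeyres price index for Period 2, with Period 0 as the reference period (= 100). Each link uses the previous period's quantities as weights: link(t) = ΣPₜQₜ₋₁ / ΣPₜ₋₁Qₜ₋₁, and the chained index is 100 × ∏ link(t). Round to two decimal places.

120.02

Link Period 0→Period 1:
ΣP(Period 1)Q(Period 0) = 2.15×324 + 1.27×361 + 4.64×131 = 696.6 + 458.47 + 607.84 = 1762.91
ΣP(Period 0)Q(Period 0) = 2.01×324 + 1.52×361 + 3.95×131 = 651.24 + 548.72 + 517.45 = 1717.41
link = 1762.91/1717.41 = 1.026493
Link Period 1→Period 2:
ΣP(Period 2)Q(Period 1) = 2.53×394 + 1.30×385 + 5.92×131 = 996.82 + 500.5 + 775.52 = 2272.84
ΣP(Period 1)Q(Period 1) = 2.15×394 + 1.27×385 + 4.64×131 = 847.1 + 488.95 + 607.84 = 1943.89
link = 2272.84/1943.89 = 1.169223
Chained index = 100 × 1.026493 × 1.169223 = 120.0199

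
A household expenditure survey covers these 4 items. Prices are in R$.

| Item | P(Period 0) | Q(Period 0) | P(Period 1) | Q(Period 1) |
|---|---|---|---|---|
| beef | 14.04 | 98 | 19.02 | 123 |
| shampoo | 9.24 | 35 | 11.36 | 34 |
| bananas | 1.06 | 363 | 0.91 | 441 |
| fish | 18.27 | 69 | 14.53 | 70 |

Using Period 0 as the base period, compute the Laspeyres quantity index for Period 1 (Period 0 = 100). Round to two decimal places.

113.24

Laspeyres quantity index uses base-period prices as weights.
ΣP(Period 0)·Q(Period 1) = 14.04×123 + 9.24×34 + 1.06×441 + 18.27×70 = 1726.92 + 314.16 + 467.46 + 1278.9 = 3787.44
ΣP(Period 0)·Q(Period 0) = 14.04×98 + 9.24×35 + 1.06×363 + 18.27×69 = 1375.92 + 323.4 + 384.78 + 1260.63 = 3344.73
Index = 3787.44 / 3344.73 × 100 = 113.2360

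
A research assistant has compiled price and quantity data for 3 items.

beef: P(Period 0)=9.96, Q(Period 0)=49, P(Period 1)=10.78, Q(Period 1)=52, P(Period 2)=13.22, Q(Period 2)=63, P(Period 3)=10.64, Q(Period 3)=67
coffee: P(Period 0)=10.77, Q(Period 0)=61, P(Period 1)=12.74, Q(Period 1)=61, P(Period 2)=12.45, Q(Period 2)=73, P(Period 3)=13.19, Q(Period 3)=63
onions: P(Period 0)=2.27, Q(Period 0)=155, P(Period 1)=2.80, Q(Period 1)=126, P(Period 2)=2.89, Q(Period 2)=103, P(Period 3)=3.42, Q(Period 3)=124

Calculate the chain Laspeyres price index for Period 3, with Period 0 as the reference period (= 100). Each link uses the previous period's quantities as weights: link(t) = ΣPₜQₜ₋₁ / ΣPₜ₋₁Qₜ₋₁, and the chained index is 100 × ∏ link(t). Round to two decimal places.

Link Period 0→Period 1:
ΣP(Period 1)Q(Period 0) = 10.78×49 + 12.74×61 + 2.80×155 = 528.22 + 777.14 + 434 = 1739.36
ΣP(Period 0)Q(Period 0) = 9.96×49 + 10.77×61 + 2.27×155 = 488.04 + 656.97 + 351.85 = 1496.86
link = 1739.36/1496.86 = 1.162006
Link Period 1→Period 2:
ΣP(Period 2)Q(Period 1) = 13.22×52 + 12.45×61 + 2.89×126 = 687.44 + 759.45 + 364.14 = 1811.03
ΣP(Period 1)Q(Period 1) = 10.78×52 + 12.74×61 + 2.80×126 = 560.56 + 777.14 + 352.8 = 1690.5
link = 1811.03/1690.5 = 1.071298
Link Period 2→Period 3:
ΣP(Period 3)Q(Period 2) = 10.64×63 + 13.19×73 + 3.42×103 = 670.32 + 962.87 + 352.26 = 1985.45
ΣP(Period 2)Q(Period 2) = 13.22×63 + 12.45×73 + 2.89×103 = 832.86 + 908.85 + 297.67 = 2039.38
link = 1985.45/2039.38 = 0.973556
Chained index = 100 × 1.162006 × 1.071298 × 0.973556 = 121.1936

121.19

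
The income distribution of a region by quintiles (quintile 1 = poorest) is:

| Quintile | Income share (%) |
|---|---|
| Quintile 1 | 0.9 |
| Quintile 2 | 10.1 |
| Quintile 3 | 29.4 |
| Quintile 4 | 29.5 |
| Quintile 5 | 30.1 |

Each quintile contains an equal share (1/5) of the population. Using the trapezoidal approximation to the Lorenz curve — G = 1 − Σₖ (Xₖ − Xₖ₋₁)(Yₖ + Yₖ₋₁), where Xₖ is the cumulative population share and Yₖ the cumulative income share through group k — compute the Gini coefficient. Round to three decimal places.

0.311

Cumulative income shares Yₖ: 0.0090, 0.1100, 0.4040, 0.6990, 1.0000
Σ (Xₖ−Xₖ₋₁)(Yₖ+Yₖ₋₁) = (1/5)(0.0090+0.0000) + (1/5)(0.1100+0.0090) + (1/5)(0.4040+0.1100) + (1/5)(0.6990+0.4040) + (1/5)(1.0000+0.6990)
  = 0.0018 + 0.0238 + 0.1028 + 0.2206 + 0.3398 = 0.6888
G = 1 − 0.6888 = 0.3112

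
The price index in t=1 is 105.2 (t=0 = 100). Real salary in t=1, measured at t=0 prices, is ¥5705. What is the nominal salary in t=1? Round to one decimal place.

Nominal = Real × (Index/100) = 5705 × (105.2/100)
        = 5705 × 1.052 = 6001.6600

6001.7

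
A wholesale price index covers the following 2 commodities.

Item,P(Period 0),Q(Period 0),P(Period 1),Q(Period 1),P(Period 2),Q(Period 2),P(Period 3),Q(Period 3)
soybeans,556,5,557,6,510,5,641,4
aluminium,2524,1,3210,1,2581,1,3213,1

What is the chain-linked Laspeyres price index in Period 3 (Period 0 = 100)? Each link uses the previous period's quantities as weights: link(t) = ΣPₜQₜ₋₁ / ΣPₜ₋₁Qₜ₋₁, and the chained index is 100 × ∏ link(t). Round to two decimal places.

Link Period 0→Period 1:
ΣP(Period 1)Q(Period 0) = 557×5 + 3210×1 = 2785 + 3210 = 5995
ΣP(Period 0)Q(Period 0) = 556×5 + 2524×1 = 2780 + 2524 = 5304
link = 5995/5304 = 1.130279
Link Period 1→Period 2:
ΣP(Period 2)Q(Period 1) = 510×6 + 2581×1 = 3060 + 2581 = 5641
ΣP(Period 1)Q(Period 1) = 557×6 + 3210×1 = 3342 + 3210 = 6552
link = 5641/6552 = 0.860958
Link Period 2→Period 3:
ΣP(Period 3)Q(Period 2) = 641×5 + 3213×1 = 3205 + 3213 = 6418
ΣP(Period 2)Q(Period 2) = 510×5 + 2581×1 = 2550 + 2581 = 5131
link = 6418/5131 = 1.250828
Chained index = 100 × 1.130279 × 0.860958 × 1.250828 = 121.7210

121.72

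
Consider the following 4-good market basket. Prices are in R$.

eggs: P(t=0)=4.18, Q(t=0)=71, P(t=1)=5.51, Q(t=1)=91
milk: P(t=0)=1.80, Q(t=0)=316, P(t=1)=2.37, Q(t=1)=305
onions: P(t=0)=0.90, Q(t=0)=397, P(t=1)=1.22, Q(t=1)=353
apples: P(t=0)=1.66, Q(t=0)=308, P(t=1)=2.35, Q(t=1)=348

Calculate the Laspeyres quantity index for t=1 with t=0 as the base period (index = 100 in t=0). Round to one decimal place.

Laspeyres quantity index uses base-period prices as weights.
ΣP(t=0)·Q(t=1) = 4.18×91 + 1.80×305 + 0.90×353 + 1.66×348 = 380.38 + 549 + 317.7 + 577.68 = 1824.76
ΣP(t=0)·Q(t=0) = 4.18×71 + 1.80×316 + 0.90×397 + 1.66×308 = 296.78 + 568.8 + 357.3 + 511.28 = 1734.16
Index = 1824.76 / 1734.16 × 100 = 105.2244

105.2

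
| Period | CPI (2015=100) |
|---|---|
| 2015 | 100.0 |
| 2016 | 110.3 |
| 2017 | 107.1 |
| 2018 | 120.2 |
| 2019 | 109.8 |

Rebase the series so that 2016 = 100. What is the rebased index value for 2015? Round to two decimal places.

Rebased(2015) = 100.0 / 110.3 × 100 = 90.6618

90.66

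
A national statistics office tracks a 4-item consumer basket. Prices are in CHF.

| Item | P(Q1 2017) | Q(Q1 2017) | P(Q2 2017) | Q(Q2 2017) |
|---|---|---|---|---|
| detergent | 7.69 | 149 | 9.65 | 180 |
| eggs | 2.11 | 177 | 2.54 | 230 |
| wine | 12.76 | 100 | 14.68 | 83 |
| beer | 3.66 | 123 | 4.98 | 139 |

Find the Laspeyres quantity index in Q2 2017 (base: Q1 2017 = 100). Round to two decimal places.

Laspeyres quantity index uses base-period prices as weights.
ΣP(Q1 2017)·Q(Q2 2017) = 7.69×180 + 2.11×230 + 12.76×83 + 3.66×139 = 1384.2 + 485.3 + 1059.08 + 508.74 = 3437.32
ΣP(Q1 2017)·Q(Q1 2017) = 7.69×149 + 2.11×177 + 12.76×100 + 3.66×123 = 1145.81 + 373.47 + 1276 + 450.18 = 3245.46
Index = 3437.32 / 3245.46 × 100 = 105.9116

105.91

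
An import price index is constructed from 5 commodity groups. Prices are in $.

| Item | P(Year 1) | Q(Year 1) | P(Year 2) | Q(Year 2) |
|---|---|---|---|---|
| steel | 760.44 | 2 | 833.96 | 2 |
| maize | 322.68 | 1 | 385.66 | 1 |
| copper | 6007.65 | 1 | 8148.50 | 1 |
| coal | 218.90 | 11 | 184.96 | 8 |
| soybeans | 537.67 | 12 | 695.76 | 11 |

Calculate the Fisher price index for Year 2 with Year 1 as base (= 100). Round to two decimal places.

123.89

Laspeyres component (base-period weights):
ΣP(Year 2)Q(Year 1) = 833.96×2 + 385.66×1 + 8148.50×1 + 184.96×11 + 695.76×12 = 1667.92 + 385.66 + 8148.5 + 2034.56 + 8349.12 = 20585.76
ΣP(Year 1)Q(Year 1) = 760.44×2 + 322.68×1 + 6007.65×1 + 218.90×11 + 537.67×12 = 1520.88 + 322.68 + 6007.65 + 2407.9 + 6452.04 = 16711.15
L = 20585.76 / 16711.15 × 100 = 123.1858
Paasche component (current-period weights):
ΣP(Year 2)Q(Year 2) = 833.96×2 + 385.66×1 + 8148.50×1 + 184.96×8 + 695.76×11 = 1667.92 + 385.66 + 8148.5 + 1479.68 + 7653.36 = 19335.12
ΣP(Year 1)Q(Year 2) = 760.44×2 + 322.68×1 + 6007.65×1 + 218.90×8 + 537.67×11 = 1520.88 + 322.68 + 6007.65 + 1751.2 + 5914.37 = 15516.78
P = 19335.12 / 15516.78 × 100 = 124.6078
Fisher = √(L × P) = √(123.1858 × 124.6078) = 123.8948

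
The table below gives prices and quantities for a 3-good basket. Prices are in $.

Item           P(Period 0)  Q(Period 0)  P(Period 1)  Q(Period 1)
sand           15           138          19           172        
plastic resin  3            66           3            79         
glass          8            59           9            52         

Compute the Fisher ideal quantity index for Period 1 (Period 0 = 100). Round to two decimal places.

118.28

Laspeyres component (base-period weights):
ΣP(Period 0)Q(Period 1) = 15×172 + 3×79 + 8×52 = 2580 + 237 + 416 = 3233
ΣP(Period 0)Q(Period 0) = 15×138 + 3×66 + 8×59 = 2070 + 198 + 472 = 2740
L = 3233 / 2740 × 100 = 117.9927
Paasche component (current-period weights):
ΣP(Period 1)Q(Period 1) = 19×172 + 3×79 + 9×52 = 3268 + 237 + 468 = 3973
ΣP(Period 1)Q(Period 0) = 19×138 + 3×66 + 9×59 = 2622 + 198 + 531 = 3351
P = 3973 / 3351 × 100 = 118.5616
Fisher = √(L × P) = √(117.9927 × 118.5616) = 118.2768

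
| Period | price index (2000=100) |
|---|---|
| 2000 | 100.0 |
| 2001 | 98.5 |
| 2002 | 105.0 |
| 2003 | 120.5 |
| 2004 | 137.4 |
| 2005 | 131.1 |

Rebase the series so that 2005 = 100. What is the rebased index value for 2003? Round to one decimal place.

91.9

Rebased(2003) = 120.5 / 131.1 × 100 = 91.9146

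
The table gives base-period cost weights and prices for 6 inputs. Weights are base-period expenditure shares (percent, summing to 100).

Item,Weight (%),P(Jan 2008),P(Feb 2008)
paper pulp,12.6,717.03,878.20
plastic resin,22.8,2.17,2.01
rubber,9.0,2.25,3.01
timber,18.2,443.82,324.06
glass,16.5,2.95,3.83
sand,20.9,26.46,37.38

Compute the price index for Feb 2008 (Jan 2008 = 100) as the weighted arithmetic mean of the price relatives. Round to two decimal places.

paper pulp: 12.6 × (878.20/717.03) = 12.6 × 1.224774 = 15.4322
plastic resin: 22.8 × (2.01/2.17) = 22.8 × 0.926267 = 21.1189
rubber: 9.0 × (3.01/2.25) = 9.0 × 1.337778 = 12.0400
timber: 18.2 × (324.06/443.82) = 18.2 × 0.730161 = 13.2889
glass: 16.5 × (3.83/2.95) = 16.5 × 1.298305 = 21.4220
sand: 20.9 × (37.38/26.46) = 20.9 × 1.412698 = 29.5254
Index = Σ wᵢ·(p₁ᵢ/p₀ᵢ) = 15.4322 + 21.1189 + 12.0400 + 13.2889 + 21.4220 + 29.5254 = 112.8274

112.83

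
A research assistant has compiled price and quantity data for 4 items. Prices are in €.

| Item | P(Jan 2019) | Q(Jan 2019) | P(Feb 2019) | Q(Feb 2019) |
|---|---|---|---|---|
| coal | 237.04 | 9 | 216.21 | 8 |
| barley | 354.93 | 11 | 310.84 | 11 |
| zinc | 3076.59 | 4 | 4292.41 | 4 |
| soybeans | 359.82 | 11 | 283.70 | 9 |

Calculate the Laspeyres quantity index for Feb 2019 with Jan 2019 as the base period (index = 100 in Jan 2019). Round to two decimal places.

Laspeyres quantity index uses base-period prices as weights.
ΣP(Jan 2019)·Q(Feb 2019) = 237.04×8 + 354.93×11 + 3076.59×4 + 359.82×9 = 1896.32 + 3904.23 + 12306.36 + 3238.38 = 21345.29
ΣP(Jan 2019)·Q(Jan 2019) = 237.04×9 + 354.93×11 + 3076.59×4 + 359.82×11 = 2133.36 + 3904.23 + 12306.36 + 3958.02 = 22301.97
Index = 21345.29 / 22301.97 × 100 = 95.7103

95.71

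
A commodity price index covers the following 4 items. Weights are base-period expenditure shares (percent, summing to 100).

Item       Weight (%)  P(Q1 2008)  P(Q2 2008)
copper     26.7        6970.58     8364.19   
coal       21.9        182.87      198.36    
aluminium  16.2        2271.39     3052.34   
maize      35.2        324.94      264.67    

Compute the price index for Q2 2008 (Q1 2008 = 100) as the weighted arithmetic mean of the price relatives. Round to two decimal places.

copper: 26.7 × (8364.19/6970.58) = 26.7 × 1.199927 = 32.0381
coal: 21.9 × (198.36/182.87) = 21.9 × 1.084705 = 23.7550
aluminium: 16.2 × (3052.34/2271.39) = 16.2 × 1.343820 = 21.7699
maize: 35.2 × (264.67/324.94) = 35.2 × 0.814520 = 28.6711
Index = Σ wᵢ·(p₁ᵢ/p₀ᵢ) = 32.0381 + 23.7550 + 21.7699 + 28.6711 = 106.2341

106.23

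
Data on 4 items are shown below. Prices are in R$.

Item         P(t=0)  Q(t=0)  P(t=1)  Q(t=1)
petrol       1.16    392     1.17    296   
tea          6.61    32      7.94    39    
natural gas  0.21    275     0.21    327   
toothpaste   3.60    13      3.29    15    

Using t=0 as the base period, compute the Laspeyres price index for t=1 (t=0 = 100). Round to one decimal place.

105.5

Laspeyres price index uses base-period quantities as weights.
ΣP(t=1)·Q(t=0) = 1.17×392 + 7.94×32 + 0.21×275 + 3.29×13 = 458.64 + 254.08 + 57.75 + 42.77 = 813.24
ΣP(t=0)·Q(t=0) = 1.16×392 + 6.61×32 + 0.21×275 + 3.60×13 = 454.72 + 211.52 + 57.75 + 46.8 = 770.79
Index = 813.24 / 770.79 × 100 = 105.5073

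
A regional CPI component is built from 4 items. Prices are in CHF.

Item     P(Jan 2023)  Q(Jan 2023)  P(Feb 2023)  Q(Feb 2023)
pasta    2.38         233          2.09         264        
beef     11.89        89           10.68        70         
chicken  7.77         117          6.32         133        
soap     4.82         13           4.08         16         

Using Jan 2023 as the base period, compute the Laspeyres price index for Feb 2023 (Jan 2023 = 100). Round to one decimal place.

Laspeyres price index uses base-period quantities as weights.
ΣP(Feb 2023)·Q(Jan 2023) = 2.09×233 + 10.68×89 + 6.32×117 + 4.08×13 = 486.97 + 950.52 + 739.44 + 53.04 = 2229.97
ΣP(Jan 2023)·Q(Jan 2023) = 2.38×233 + 11.89×89 + 7.77×117 + 4.82×13 = 554.54 + 1058.21 + 909.09 + 62.66 = 2584.5
Index = 2229.97 / 2584.5 × 100 = 86.2825

86.3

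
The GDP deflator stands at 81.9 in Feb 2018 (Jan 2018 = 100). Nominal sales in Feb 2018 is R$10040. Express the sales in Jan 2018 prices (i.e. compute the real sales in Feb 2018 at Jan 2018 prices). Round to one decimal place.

12258.9

Real = Nominal ÷ (Index/100) = 10040 ÷ (81.9/100)
     = 10040 ÷ 0.819 = 12258.8523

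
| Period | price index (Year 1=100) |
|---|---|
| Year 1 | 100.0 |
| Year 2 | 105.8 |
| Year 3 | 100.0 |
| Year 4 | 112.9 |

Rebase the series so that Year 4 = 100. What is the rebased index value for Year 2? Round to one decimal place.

Rebased(Year 2) = 105.8 / 112.9 × 100 = 93.7112

93.7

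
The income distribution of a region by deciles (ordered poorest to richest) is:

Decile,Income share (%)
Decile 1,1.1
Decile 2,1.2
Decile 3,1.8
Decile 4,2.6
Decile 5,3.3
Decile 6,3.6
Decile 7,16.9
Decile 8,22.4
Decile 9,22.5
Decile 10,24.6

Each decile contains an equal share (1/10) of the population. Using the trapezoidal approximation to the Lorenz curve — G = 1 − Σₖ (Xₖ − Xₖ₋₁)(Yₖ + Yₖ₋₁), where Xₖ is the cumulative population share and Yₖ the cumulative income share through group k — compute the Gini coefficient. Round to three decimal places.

0.507

Cumulative income shares Yₖ: 0.0110, 0.0230, 0.0410, 0.0670, 0.1000, 0.1360, 0.3050, 0.5290, 0.7540, 1.0000
Σ (Xₖ−Xₖ₋₁)(Yₖ+Yₖ₋₁) = (1/10)(0.0110+0.0000) + (1/10)(0.0230+0.0110) + (1/10)(0.0410+0.0230) + (1/10)(0.0670+0.0410) + (1/10)(0.1000+0.0670) + (1/10)(0.1360+0.1000) + (1/10)(0.3050+0.1360) + (1/10)(0.5290+0.3050) + (1/10)(0.7540+0.5290) + (1/10)(1.0000+0.7540)
  = 0.0011 + 0.0034 + 0.0064 + 0.0108 + 0.0167 + 0.0236 + 0.0441 + 0.0834 + 0.1283 + 0.1754 = 0.4932
G = 1 − 0.4932 = 0.5068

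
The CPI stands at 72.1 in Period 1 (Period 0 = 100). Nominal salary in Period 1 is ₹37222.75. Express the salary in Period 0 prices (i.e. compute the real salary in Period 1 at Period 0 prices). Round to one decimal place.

51626.6

Real = Nominal ÷ (Index/100) = 37222.75 ÷ (72.1/100)
     = 37222.75 ÷ 0.721 = 51626.5603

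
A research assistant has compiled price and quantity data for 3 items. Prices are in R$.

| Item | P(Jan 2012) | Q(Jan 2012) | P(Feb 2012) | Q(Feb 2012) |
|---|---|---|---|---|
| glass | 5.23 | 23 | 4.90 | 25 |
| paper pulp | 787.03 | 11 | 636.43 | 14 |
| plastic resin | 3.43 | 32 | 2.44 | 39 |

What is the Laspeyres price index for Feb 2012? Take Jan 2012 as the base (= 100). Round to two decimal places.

Laspeyres price index uses base-period quantities as weights.
ΣP(Feb 2012)·Q(Jan 2012) = 4.90×23 + 636.43×11 + 2.44×32 = 112.7 + 7000.73 + 78.08 = 7191.51
ΣP(Jan 2012)·Q(Jan 2012) = 5.23×23 + 787.03×11 + 3.43×32 = 120.29 + 8657.33 + 109.76 = 8887.38
Index = 7191.51 / 8887.38 × 100 = 80.9182

80.92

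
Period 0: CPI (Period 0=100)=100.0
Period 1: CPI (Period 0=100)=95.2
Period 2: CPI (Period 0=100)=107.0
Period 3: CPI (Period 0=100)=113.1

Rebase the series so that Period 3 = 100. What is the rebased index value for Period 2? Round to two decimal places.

94.61

Rebased(Period 2) = 107.0 / 113.1 × 100 = 94.6065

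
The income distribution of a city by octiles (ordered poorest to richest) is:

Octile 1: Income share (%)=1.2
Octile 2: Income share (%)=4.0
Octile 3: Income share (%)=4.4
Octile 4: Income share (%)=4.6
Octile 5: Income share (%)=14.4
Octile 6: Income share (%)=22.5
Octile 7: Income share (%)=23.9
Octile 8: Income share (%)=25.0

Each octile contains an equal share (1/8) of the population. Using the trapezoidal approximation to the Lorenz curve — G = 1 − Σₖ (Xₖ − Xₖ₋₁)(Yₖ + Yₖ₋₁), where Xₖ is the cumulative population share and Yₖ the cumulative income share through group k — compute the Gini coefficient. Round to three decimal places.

Cumulative income shares Yₖ: 0.0120, 0.0520, 0.0960, 0.1420, 0.2860, 0.5110, 0.7500, 1.0000
Σ (Xₖ−Xₖ₋₁)(Yₖ+Yₖ₋₁) = (1/8)(0.0120+0.0000) + (1/8)(0.0520+0.0120) + (1/8)(0.0960+0.0520) + (1/8)(0.1420+0.0960) + (1/8)(0.2860+0.1420) + (1/8)(0.5110+0.2860) + (1/8)(0.7500+0.5110) + (1/8)(1.0000+0.7500)
  = 0.0015 + 0.0080 + 0.0185 + 0.0298 + 0.0535 + 0.0996 + 0.1576 + 0.2188 = 0.5873
G = 1 − 0.5873 = 0.4127

0.413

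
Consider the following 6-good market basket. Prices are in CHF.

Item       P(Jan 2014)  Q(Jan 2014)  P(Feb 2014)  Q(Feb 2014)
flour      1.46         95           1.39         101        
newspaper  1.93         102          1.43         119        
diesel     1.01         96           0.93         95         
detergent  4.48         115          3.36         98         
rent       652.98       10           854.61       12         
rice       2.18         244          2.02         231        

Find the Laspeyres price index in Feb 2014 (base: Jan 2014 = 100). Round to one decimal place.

122.3

Laspeyres price index uses base-period quantities as weights.
ΣP(Feb 2014)·Q(Jan 2014) = 1.39×95 + 1.43×102 + 0.93×96 + 3.36×115 + 854.61×10 + 2.02×244 = 132.05 + 145.86 + 89.28 + 386.4 + 8546.1 + 492.88 = 9792.57
ΣP(Jan 2014)·Q(Jan 2014) = 1.46×95 + 1.93×102 + 1.01×96 + 4.48×115 + 652.98×10 + 2.18×244 = 138.7 + 196.86 + 96.96 + 515.2 + 6529.8 + 531.92 = 8009.44
Index = 9792.57 / 8009.44 × 100 = 122.2629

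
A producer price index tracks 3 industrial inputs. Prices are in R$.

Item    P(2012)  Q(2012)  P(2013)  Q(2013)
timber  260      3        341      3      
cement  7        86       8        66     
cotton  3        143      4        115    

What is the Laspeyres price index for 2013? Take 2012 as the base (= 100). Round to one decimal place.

Laspeyres price index uses base-period quantities as weights.
ΣP(2013)·Q(2012) = 341×3 + 8×86 + 4×143 = 1023 + 688 + 572 = 2283
ΣP(2012)·Q(2012) = 260×3 + 7×86 + 3×143 = 780 + 602 + 429 = 1811
Index = 2283 / 1811 × 100 = 126.0629

126.1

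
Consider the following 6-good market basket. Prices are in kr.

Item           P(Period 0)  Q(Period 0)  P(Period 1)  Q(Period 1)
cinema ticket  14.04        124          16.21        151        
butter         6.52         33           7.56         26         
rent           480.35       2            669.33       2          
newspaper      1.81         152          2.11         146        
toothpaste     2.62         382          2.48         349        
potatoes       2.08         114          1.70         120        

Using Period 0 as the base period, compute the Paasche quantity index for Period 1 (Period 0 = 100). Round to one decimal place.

Paasche quantity index uses current-period prices as weights.
ΣP(Period 1)·Q(Period 1) = 16.21×151 + 7.56×26 + 669.33×2 + 2.11×146 + 2.48×349 + 1.70×120 = 2447.71 + 196.56 + 1338.66 + 308.06 + 865.52 + 204 = 5360.51
ΣP(Period 1)·Q(Period 0) = 16.21×124 + 7.56×33 + 669.33×2 + 2.11×152 + 2.48×382 + 1.70×114 = 2010.04 + 249.48 + 1338.66 + 320.72 + 947.36 + 193.8 = 5060.06
Index = 5360.51 / 5060.06 × 100 = 105.9377

105.9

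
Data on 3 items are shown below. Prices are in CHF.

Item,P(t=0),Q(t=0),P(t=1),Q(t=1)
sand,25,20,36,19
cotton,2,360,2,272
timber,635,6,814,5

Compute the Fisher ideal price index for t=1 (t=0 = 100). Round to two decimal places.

126.02

Laspeyres component (base-period weights):
ΣP(t=1)Q(t=0) = 36×20 + 2×360 + 814×6 = 720 + 720 + 4884 = 6324
ΣP(t=0)Q(t=0) = 25×20 + 2×360 + 635×6 = 500 + 720 + 3810 = 5030
L = 6324 / 5030 × 100 = 125.7256
Paasche component (current-period weights):
ΣP(t=1)Q(t=1) = 36×19 + 2×272 + 814×5 = 684 + 544 + 4070 = 5298
ΣP(t=0)Q(t=1) = 25×19 + 2×272 + 635×5 = 475 + 544 + 3175 = 4194
P = 5298 / 4194 × 100 = 126.3233
Fisher = √(L × P) = √(125.7256 × 126.3233) = 126.0241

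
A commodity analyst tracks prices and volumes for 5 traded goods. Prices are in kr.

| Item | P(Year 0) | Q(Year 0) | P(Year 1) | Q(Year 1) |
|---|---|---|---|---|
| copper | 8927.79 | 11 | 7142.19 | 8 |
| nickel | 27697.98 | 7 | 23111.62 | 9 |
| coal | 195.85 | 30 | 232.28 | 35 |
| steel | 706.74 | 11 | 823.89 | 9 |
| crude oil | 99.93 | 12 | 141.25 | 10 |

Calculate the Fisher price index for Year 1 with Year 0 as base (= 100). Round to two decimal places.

84.15

Laspeyres component (base-period weights):
ΣP(Year 1)Q(Year 0) = 7142.19×11 + 23111.62×7 + 232.28×30 + 823.89×11 + 141.25×12 = 78564.09 + 161781.34 + 6968.4 + 9062.79 + 1695 = 258071.62
ΣP(Year 0)Q(Year 0) = 8927.79×11 + 27697.98×7 + 195.85×30 + 706.74×11 + 99.93×12 = 98205.69 + 193885.86 + 5875.5 + 7774.14 + 1199.16 = 306940.35
L = 258071.62 / 306940.35 × 100 = 84.0788
Paasche component (current-period weights):
ΣP(Year 1)Q(Year 1) = 7142.19×8 + 23111.62×9 + 232.28×35 + 823.89×9 + 141.25×10 = 57137.52 + 208004.58 + 8129.8 + 7415.01 + 1412.5 = 282099.41
ΣP(Year 0)Q(Year 1) = 8927.79×8 + 27697.98×9 + 195.85×35 + 706.74×9 + 99.93×10 = 71422.32 + 249281.82 + 6854.75 + 6360.66 + 999.3 = 334918.85
P = 282099.41 / 334918.85 × 100 = 84.2292
Fisher = √(L × P) = √(84.0788 × 84.2292) = 84.1539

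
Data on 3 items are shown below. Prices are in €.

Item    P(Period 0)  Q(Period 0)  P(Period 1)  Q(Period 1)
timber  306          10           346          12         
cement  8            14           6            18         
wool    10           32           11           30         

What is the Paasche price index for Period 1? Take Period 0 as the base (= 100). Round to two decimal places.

111.52

Paasche price index uses current-period quantities as weights.
ΣP(Period 1)·Q(Period 1) = 346×12 + 6×18 + 11×30 = 4152 + 108 + 330 = 4590
ΣP(Period 0)·Q(Period 1) = 306×12 + 8×18 + 10×30 = 3672 + 144 + 300 = 4116
Index = 4590 / 4116 × 100 = 111.5160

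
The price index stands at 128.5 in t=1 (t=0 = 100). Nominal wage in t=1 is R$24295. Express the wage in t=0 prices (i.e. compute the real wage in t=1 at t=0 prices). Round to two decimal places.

Real = Nominal ÷ (Index/100) = 24295 ÷ (128.5/100)
     = 24295 ÷ 1.285 = 18906.6148

18906.61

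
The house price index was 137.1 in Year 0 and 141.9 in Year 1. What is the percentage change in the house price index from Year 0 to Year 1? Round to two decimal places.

3.50%

Change = (141.9 − 137.1) / 137.1 × 100
       = 4.8 / 137.1 × 100 = 3.5011%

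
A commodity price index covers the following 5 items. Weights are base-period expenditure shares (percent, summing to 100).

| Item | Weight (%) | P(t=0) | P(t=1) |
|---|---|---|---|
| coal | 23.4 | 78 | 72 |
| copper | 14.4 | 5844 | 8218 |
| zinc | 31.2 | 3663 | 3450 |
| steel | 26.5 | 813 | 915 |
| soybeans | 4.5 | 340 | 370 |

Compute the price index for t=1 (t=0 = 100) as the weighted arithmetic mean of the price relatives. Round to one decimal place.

coal: 23.4 × (72/78) = 23.4 × 0.923077 = 21.6000
copper: 14.4 × (8218/5844) = 14.4 × 1.406229 = 20.2497
zinc: 31.2 × (3450/3663) = 31.2 × 0.941851 = 29.3857
steel: 26.5 × (915/813) = 26.5 × 1.125461 = 29.8247
soybeans: 4.5 × (370/340) = 4.5 × 1.088235 = 4.8971
Index = Σ wᵢ·(p₁ᵢ/p₀ᵢ) = 21.6000 + 20.2497 + 29.3857 + 29.8247 + 4.8971 = 105.9572

106.0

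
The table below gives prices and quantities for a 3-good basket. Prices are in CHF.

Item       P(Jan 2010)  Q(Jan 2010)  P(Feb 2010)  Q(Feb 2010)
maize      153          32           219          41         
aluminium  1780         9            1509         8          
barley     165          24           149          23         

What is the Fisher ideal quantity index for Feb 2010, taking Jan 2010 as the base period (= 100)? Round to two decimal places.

Laspeyres component (base-period weights):
ΣP(Jan 2010)Q(Feb 2010) = 153×41 + 1780×8 + 165×23 = 6273 + 14240 + 3795 = 24308
ΣP(Jan 2010)Q(Jan 2010) = 153×32 + 1780×9 + 165×24 = 4896 + 16020 + 3960 = 24876
L = 24308 / 24876 × 100 = 97.7167
Paasche component (current-period weights):
ΣP(Feb 2010)Q(Feb 2010) = 219×41 + 1509×8 + 149×23 = 8979 + 12072 + 3427 = 24478
ΣP(Feb 2010)Q(Jan 2010) = 219×32 + 1509×9 + 149×24 = 7008 + 13581 + 3576 = 24165
P = 24478 / 24165 × 100 = 101.2953
Fisher = √(L × P) = √(97.7167 × 101.2953) = 99.4899

99.49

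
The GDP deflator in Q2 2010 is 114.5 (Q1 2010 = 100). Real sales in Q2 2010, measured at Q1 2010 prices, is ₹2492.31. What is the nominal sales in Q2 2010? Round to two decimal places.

2853.69

Nominal = Real × (Index/100) = 2492.31 × (114.5/100)
        = 2492.31 × 1.145 = 2853.6950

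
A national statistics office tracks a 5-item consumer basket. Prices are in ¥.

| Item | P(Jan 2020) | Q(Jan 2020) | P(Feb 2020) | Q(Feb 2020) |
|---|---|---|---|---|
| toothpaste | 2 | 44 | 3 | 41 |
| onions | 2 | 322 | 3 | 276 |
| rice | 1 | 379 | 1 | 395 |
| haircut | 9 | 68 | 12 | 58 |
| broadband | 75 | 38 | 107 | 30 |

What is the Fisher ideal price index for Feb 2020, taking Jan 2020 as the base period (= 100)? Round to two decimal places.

Laspeyres component (base-period weights):
ΣP(Feb 2020)Q(Jan 2020) = 3×44 + 3×322 + 1×379 + 12×68 + 107×38 = 132 + 966 + 379 + 816 + 4066 = 6359
ΣP(Jan 2020)Q(Jan 2020) = 2×44 + 2×322 + 1×379 + 9×68 + 75×38 = 88 + 644 + 379 + 612 + 2850 = 4573
L = 6359 / 4573 × 100 = 139.0553
Paasche component (current-period weights):
ΣP(Feb 2020)Q(Feb 2020) = 3×41 + 3×276 + 1×395 + 12×58 + 107×30 = 123 + 828 + 395 + 696 + 3210 = 5252
ΣP(Jan 2020)Q(Feb 2020) = 2×41 + 2×276 + 1×395 + 9×58 + 75×30 = 82 + 552 + 395 + 522 + 2250 = 3801
P = 5252 / 3801 × 100 = 138.1742
Fisher = √(L × P) = √(139.0553 × 138.1742) = 138.6140

138.61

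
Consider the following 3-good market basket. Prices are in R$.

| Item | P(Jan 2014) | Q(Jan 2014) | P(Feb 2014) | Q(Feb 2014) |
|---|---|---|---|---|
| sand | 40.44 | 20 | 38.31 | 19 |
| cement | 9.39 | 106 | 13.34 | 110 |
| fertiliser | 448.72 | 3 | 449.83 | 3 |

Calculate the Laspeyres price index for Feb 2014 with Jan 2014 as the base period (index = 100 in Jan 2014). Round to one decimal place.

112.0

Laspeyres price index uses base-period quantities as weights.
ΣP(Feb 2014)·Q(Jan 2014) = 38.31×20 + 13.34×106 + 449.83×3 = 766.2 + 1414.04 + 1349.49 = 3529.73
ΣP(Jan 2014)·Q(Jan 2014) = 40.44×20 + 9.39×106 + 448.72×3 = 808.8 + 995.34 + 1346.16 = 3150.3
Index = 3529.73 / 3150.3 × 100 = 112.0442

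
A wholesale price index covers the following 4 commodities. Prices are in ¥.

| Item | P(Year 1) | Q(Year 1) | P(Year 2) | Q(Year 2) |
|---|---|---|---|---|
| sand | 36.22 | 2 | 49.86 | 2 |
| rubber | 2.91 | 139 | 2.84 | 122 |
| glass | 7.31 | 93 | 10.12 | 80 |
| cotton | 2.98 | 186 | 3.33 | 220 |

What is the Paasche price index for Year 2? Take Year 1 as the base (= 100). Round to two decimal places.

Paasche price index uses current-period quantities as weights.
ΣP(Year 2)·Q(Year 2) = 49.86×2 + 2.84×122 + 10.12×80 + 3.33×220 = 99.72 + 346.48 + 809.6 + 732.6 = 1988.4
ΣP(Year 1)·Q(Year 2) = 36.22×2 + 2.91×122 + 7.31×80 + 2.98×220 = 72.44 + 355.02 + 584.8 + 655.6 = 1667.86
Index = 1988.4 / 1667.86 × 100 = 119.2186

119.22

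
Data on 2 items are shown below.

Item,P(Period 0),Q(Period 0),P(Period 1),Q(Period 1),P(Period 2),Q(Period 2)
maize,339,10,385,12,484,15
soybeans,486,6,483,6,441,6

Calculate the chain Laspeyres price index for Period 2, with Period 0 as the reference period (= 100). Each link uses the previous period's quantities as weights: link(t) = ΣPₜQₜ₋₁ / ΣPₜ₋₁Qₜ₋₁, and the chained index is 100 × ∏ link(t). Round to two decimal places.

Link Period 0→Period 1:
ΣP(Period 1)Q(Period 0) = 385×10 + 483×6 = 3850 + 2898 = 6748
ΣP(Period 0)Q(Period 0) = 339×10 + 486×6 = 3390 + 2916 = 6306
link = 6748/6306 = 1.070092
Link Period 1→Period 2:
ΣP(Period 2)Q(Period 1) = 484×12 + 441×6 = 5808 + 2646 = 8454
ΣP(Period 1)Q(Period 1) = 385×12 + 483×6 = 4620 + 2898 = 7518
link = 8454/7518 = 1.124501
Chained index = 100 × 1.070092 × 1.124501 = 120.3320

120.33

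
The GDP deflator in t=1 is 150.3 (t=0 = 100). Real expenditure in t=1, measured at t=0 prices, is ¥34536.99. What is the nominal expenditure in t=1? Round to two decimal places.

Nominal = Real × (Index/100) = 34536.99 × (150.3/100)
        = 34536.99 × 1.503 = 51909.0960

51909.10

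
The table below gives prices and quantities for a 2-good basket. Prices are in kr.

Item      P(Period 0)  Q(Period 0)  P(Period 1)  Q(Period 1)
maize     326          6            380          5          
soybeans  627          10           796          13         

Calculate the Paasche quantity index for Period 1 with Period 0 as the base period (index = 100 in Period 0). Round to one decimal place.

Paasche quantity index uses current-period prices as weights.
ΣP(Period 1)·Q(Period 1) = 380×5 + 796×13 = 1900 + 10348 = 12248
ΣP(Period 1)·Q(Period 0) = 380×6 + 796×10 = 2280 + 7960 = 10240
Index = 12248 / 10240 × 100 = 119.6094

119.6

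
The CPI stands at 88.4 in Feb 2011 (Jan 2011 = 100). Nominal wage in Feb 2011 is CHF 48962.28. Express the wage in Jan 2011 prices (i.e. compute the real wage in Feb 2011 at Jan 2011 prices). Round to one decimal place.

55387.2

Real = Nominal ÷ (Index/100) = 48962.28 ÷ (88.4/100)
     = 48962.28 ÷ 0.884 = 55387.1946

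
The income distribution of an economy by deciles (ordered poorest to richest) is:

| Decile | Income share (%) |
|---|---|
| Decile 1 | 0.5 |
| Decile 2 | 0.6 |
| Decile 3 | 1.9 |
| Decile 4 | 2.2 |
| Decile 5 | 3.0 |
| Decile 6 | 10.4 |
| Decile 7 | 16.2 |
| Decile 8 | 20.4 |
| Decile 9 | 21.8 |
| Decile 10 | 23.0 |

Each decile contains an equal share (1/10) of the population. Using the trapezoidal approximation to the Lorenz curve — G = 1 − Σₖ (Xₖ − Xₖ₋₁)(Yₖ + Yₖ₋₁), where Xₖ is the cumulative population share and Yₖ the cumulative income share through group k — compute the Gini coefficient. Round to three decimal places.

Cumulative income shares Yₖ: 0.0050, 0.0110, 0.0300, 0.0520, 0.0820, 0.1860, 0.3480, 0.5520, 0.7700, 1.0000
Σ (Xₖ−Xₖ₋₁)(Yₖ+Yₖ₋₁) = (1/10)(0.0050+0.0000) + (1/10)(0.0110+0.0050) + (1/10)(0.0300+0.0110) + (1/10)(0.0520+0.0300) + (1/10)(0.0820+0.0520) + (1/10)(0.1860+0.0820) + (1/10)(0.3480+0.1860) + (1/10)(0.5520+0.3480) + (1/10)(0.7700+0.5520) + (1/10)(1.0000+0.7700)
  = 0.0005 + 0.0016 + 0.0041 + 0.0082 + 0.0134 + 0.0268 + 0.0534 + 0.0900 + 0.1322 + 0.1770 = 0.5072
G = 1 − 0.5072 = 0.4928

0.493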